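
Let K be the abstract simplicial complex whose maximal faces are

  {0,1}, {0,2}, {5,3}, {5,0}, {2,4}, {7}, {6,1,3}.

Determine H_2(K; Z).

H_2 = 0.

Order the vertices as 0 < 1 < 2 < 3 < 4 < 5 < 6 < 7. Listing each simplex with vertices in this order, K has dimension 2 with simplices:

  0-simplices (8): [0], [1], [2], [3], [4], [5], [6], [7]
  1-simplices (8): [0,1], [0,2], [0,5], [1,3], [1,6], [2,4], [3,5], [3,6]
  2-simplices (1): [1,3,6]

so the chain groups are C_0 ≅ Z^8, C_1 ≅ Z^8, C_2 ≅ Z^1.

Boundary ∂_1: C_1 → C_0 sends each edge [p,q] (with p < q) to q − p. For instance
  ∂[3,6] = [6] − [3].
This gives a 8×8 integer matrix of rank 6; reducing to Smith normal form yields diagonal entries (1,1,1,1,1,1).

Boundary ∂_2: C_2 → C_1 acts by ∂[p,q,r] = [q,r] − [p,r] + [p,q]. For instance
  ∂[1,3,6] = [3,6] − [1,6] + [1,3].
As a 8×1 matrix over Z this has rank 1, with invariant factors (1).

From H_k ≅ ker(∂_k) / im(∂_{k+1}) we obtain:

  H_2: rank ker ∂_2 − rank ∂_3 = (1 − 1) − 0 = 0, and there is no ∂_3, so H_2 = 0.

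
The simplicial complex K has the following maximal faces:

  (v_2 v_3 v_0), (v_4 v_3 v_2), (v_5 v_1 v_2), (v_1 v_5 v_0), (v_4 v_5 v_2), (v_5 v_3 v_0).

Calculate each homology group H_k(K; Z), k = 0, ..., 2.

Fix the vertex order v_0 < v_1 < v_2 < v_3 < v_4 < v_5 and write every simplex with vertices in increasing order. Then dim K = 2 and the simplices of K are:

  0-simplices (6): [v_0], [v_1], [v_2], [v_3], [v_4], [v_5]
  1-simplices (12): [v_0,v_1], [v_0,v_2], [v_0,v_3], [v_0,v_5], [v_1,v_2], [v_1,v_5], [v_2,v_3], [v_2,v_4], [v_2,v_5], [v_3,v_4], [v_3,v_5], [v_4,v_5]
  2-simplices (6): [v_0,v_1,v_5], [v_0,v_2,v_3], [v_0,v_3,v_5], [v_1,v_2,v_5], [v_2,v_3,v_4], [v_2,v_4,v_5]

so the chain groups are C_0 ≅ Z^6, C_1 ≅ Z^12, C_2 ≅ Z^6.

The boundary map ∂_1: C_1 → C_0 sends each edge [p,q] (with p < q) to q − p. For instance
  ∂[v_3,v_5] = [v_5] − [v_3].
The resulting 6×12 matrix has rank 5, and its Smith normal form has invariant factors (1,1,1,1,1).

∂_2: C_2 → C_1 maps a triangle to the signed sum of its edges. For instance
  ∂[v_1,v_2,v_5] = [v_2,v_5] − [v_1,v_5] + [v_1,v_2],
  ∂[v_2,v_4,v_5] = [v_4,v_5] − [v_2,v_5] + [v_2,v_4].
The 12×6 boundary matrix has rank 6 and Smith normal form diag(1,1,1,1,1,1).

Computing H_k = (kernel of ∂_k) / (image of ∂_{k+1}):

  H_0: rank C_0 − rank ∂_1 = 6 − 5 = 1, and the invariant factors of ∂_1 are all 1, so H_0 = Z.
  H_1: rank ker ∂_1 − rank ∂_2 = (12 − 5) − 6 = 1, and the invariant factors of ∂_2 are all 1, so H_1 = Z.
  H_2: rank ker ∂_2 − rank ∂_3 = (6 − 6) − 0 = 0, and there is no ∂_3, so H_2 = 0.

H_0 = Z,  H_1 = Z,  H_2 = 0.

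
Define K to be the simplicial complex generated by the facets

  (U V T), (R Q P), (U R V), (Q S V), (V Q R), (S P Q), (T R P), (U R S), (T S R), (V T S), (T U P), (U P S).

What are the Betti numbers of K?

b_0 = 1, b_1 = 0, b_2 = 0.

Fix the vertex order P < Q < R < S < T < U < V and write every simplex with vertices in increasing order. Then dim K = 2 and the simplices of K are:

  0-simplices (7): P, Q, R, S, T, U, V
  1-simplices (18): PQ, PR, PS, PT, PU, QR, QS, QV, RS, RT, RU, RV, ST, SU, SV, TU, TV, UV
  2-simplices (12): PQR, PQS, PRT, PSU, PTU, QRV, QSV, RST, RSU, RUV, STV, TUV

giving chain groups C_0 ≅ Z^7, C_1 ≅ Z^18, C_2 ≅ Z^12.

Boundary ∂_1: C_1 → C_0 is given by ∂[p,q] = [q] − [p].
As a 7×18 matrix over Z this has rank 6, with invariant factors (1,1,1,1,1,1).

∂_2: C_2 → C_1 sends each 2-simplex [p,q,r] to [q,r] − [p,r] + [p,q]. For instance
  ∂PSU = SU − PU + PS,
  ∂QRV = RV − QV + QR.
The resulting 18×12 matrix has rank 12, and its Smith normal form has invariant factors (1,1,1,1,1,1,1,1,1,1,1,2).

Computing H_k = (kernel of ∂_k) / (image of ∂_{k+1}):

  H_0: rank C_0 − rank ∂_1 = 7 − 6 = 1, and the invariant factors of ∂_1 are all 1, so H_0 ≅ Z.
  H_1: rank ker ∂_1 − rank ∂_2 = (18 − 6) − 12 = 0, and ∂_2 has invariant factor 2 > 1, so H_1 ≅ Z_2.
  H_2: rank ker ∂_2 − rank ∂_3 = (12 − 12) − 0 = 0, and there is no ∂_3, so H_2 ≅ 0.

Hence the Betti numbers are b_0 = 1, b_1 = 0, b_2 = 0.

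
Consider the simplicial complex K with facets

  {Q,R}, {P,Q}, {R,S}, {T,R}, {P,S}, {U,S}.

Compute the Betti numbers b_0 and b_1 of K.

Fix the vertex order P < Q < R < S < T < U and write every simplex with vertices in increasing order. Then dim K = 1 and the simplices of K are:

  0-simplices (6): P, Q, R, S, T, U
  1-simplices (6): PQ, PS, QR, RS, RT, SU

Hence C_0 ≅ Z^6, C_1 ≅ Z^6.

The boundary map ∂_1: C_1 → C_0 is given by ∂[p,q] = [q] − [p].
The 6×6 boundary matrix has rank 5 and Smith normal form diag(1,1,1,1,1).

Reading off H_k = ker ∂_k / im ∂_{k+1}:

  H_0: rank C_0 − rank ∂_1 = 6 − 5 = 1, and the invariant factors of ∂_1 are all 1, so H_0 = Z.
  H_1: rank ker ∂_1 − rank ∂_2 = (6 − 5) − 0 = 1, and there is no ∂_2, so H_1 = Z.

Hence the Betti numbers are b_0 = 1, b_1 = 1.

b_0 = 1, b_1 = 1.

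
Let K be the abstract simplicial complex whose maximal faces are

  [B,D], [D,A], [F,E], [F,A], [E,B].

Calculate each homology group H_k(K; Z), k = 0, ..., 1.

H_0 ≅ Z,  H_1 ≅ Z.

Order the vertices as A < B < D < E < F. Listing each simplex with vertices in this order, K has dimension 1 with simplices:

  0-simplices (5): A, B, D, E, F
  1-simplices (5): AD, AF, BD, BE, EF

Hence C_0 ≅ Z^5, C_1 ≅ Z^5.

The boundary map ∂_1: C_1 → C_0 is given by ∂[p,q] = [q] − [p]. For instance
  ∂AD = D − A.
As a 5×5 matrix over Z this has rank 4, with invariant factors (1,1,1,1).

Now H_k = ker ∂_k / im ∂_{k+1}, so:

  H_0: rank C_0 − rank ∂_1 = 5 − 4 = 1, and the invariant factors of ∂_1 are all 1, so H_0 = Z.
  H_1: rank ker ∂_1 − rank ∂_2 = (5 − 4) − 0 = 1, and there is no ∂_2, so H_1 = Z.

(K is a triangulation of the circle S^1.)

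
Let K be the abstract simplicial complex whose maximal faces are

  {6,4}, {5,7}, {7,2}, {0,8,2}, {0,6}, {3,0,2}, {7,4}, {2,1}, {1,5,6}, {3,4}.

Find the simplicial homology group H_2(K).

H_2 ≅ 0.

Order the vertices as 0 < 1 < 2 < 3 < 4 < 5 < 6 < 7 < 8. Listing each simplex with vertices in this order, K has dimension 2 with simplices:

  0-simplices (9): [0], [1], [2], [3], [4], [5], [6], [7], [8]
  1-simplices (15): [0,2], [0,3], [0,6], [0,8], [1,2], [1,5], [1,6], [2,3], [2,7], [2,8], [3,4], [4,6], [4,7], [5,6], [5,7]
  2-simplices (3): [0,2,3], [0,2,8], [1,5,6]

Hence C_0 ≅ Z^9, C_1 ≅ Z^15, C_2 ≅ Z^3.

∂_1: C_1 → C_0 sends each edge [p,q] (with p < q) to q − p.
The 9×15 boundary matrix has rank 8 and Smith normal form diag(1,1,1,1,1,1,1,1).

Boundary ∂_2: C_2 → C_1 acts by ∂[p,q,r] = [q,r] − [p,r] + [p,q]. For instance
  ∂[0,2,3] = [2,3] − [0,3] + [0,2],
  ∂[0,2,8] = [2,8] − [0,8] + [0,2].
As a 15×3 matrix over Z this has rank 3, with invariant factors (1,1,1).

From H_k ≅ ker(∂_k) / im(∂_{k+1}) we obtain:

  H_2: rank ker ∂_2 − rank ∂_3 = (3 − 3) − 0 = 0, and there is no ∂_3, so H_2 = 0.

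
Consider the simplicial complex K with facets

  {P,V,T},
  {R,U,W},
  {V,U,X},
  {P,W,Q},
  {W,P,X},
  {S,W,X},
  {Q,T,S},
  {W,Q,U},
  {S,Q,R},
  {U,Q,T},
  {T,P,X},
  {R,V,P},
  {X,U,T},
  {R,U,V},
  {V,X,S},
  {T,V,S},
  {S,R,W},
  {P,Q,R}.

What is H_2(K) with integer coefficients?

Take the total order P < Q < R < S < T < U < V < W < X on the vertex set. Then K (dimension 2) consists of the simplices:

  0-simplices (9): P, Q, R, S, T, U, V, W, X
  1-simplices (27): PQ, PR, PT, PV, PW, PX, QR, QS, QT, QU, QW, RS, RU, RV, RW, ST, SV, SW, SX, TU, TV, TX, UV, UW, UX, VX, WX
  2-simplices (18): PQR, PQW, PRV, PTV, PTX, PWX, QRS, QST, QTU, QUW, RSW, RUV, RUW, STV, SVX, SWX, TUX, UVX

giving chain groups C_0 ≅ Z^9, C_1 ≅ Z^27, C_2 ≅ Z^18.

The boundary map ∂_1: C_1 → C_0 sends each edge [p,q] (with p < q) to q − p. For instance
  ∂RU = U − R.
The 9×27 boundary matrix has rank 8 and Smith normal form diag(1,1,1,1,1,1,1,1).

∂_2: C_2 → C_1 acts by ∂[p,q,r] = [q,r] − [p,r] + [p,q]. For instance
  ∂PTX = TX − PX + PT,
  ∂PTV = TV − PV + PT.
This gives a 27×18 integer matrix of rank 18; reducing to Smith normal form yields diagonal entries (1,1,1,1,1,1,1,1,1,1,1,1,1,1,1,1,1,2).

From H_k ≅ ker(∂_k) / im(∂_{k+1}) we obtain:

  H_2: rank ker ∂_2 − rank ∂_3 = (18 − 18) − 0 = 0, and there is no ∂_3, so H_2 ≅ 0.

H_2 = 0.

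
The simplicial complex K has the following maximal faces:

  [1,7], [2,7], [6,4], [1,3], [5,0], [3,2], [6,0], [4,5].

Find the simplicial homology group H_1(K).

H_1 ≅ Z^2.

K has 8 vertices, 8 edges.
rank ∂_1 = 6, rank ∂_2 = 0 ⇒ b_1 = 8 − 6 − 0 = 2. So H_1 ≅ Z^2.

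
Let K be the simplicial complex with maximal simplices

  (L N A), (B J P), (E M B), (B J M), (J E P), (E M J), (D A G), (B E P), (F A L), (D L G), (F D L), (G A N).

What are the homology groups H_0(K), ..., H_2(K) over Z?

K has 11 vertices, 21 edges, 12 triangles.
rank ∂_0 = 0, rank ∂_1 = 9 ⇒ b_0 = 11 − 0 − 9 = 2; all invariant factors of ∂_1 are 1 so no torsion. So H_0 = Z^2.
rank ∂_1 = 9, rank ∂_2 = 11 ⇒ b_1 = 21 − 9 − 11 = 1; all invariant factors of ∂_2 are 1 so no torsion. So H_1 = Z.
rank ∂_2 = 11, rank ∂_3 = 0 ⇒ b_2 = 12 − 11 − 0 = 1. So H_2 = Z.

H_0 ≅ Z^2,  H_1 ≅ Z,  H_2 ≅ Z.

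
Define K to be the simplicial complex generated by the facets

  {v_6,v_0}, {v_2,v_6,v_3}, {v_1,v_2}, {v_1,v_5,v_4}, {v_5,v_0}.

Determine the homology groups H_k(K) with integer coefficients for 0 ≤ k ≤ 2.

Fix the vertex order v_0 < v_1 < v_2 < v_3 < v_4 < v_5 < v_6 and write every simplex with vertices in increasing order. Then dim K = 2 and the simplices of K are:

  0-simplices (7): [v_0], [v_1], [v_2], [v_3], [v_4], [v_5], [v_6]
  1-simplices (9): [v_0,v_5], [v_0,v_6], [v_1,v_2], [v_1,v_4], [v_1,v_5], [v_2,v_3], [v_2,v_6], [v_3,v_6], [v_4,v_5]
  2-simplices (2): [v_1,v_4,v_5], [v_2,v_3,v_6]

so the chain groups are C_0 ≅ Z^7, C_1 ≅ Z^9, C_2 ≅ Z^2.

∂_1: C_1 → C_0 maps an edge to its endpoints' difference, ∂[p,q] = q − p. For instance
  ∂[v_1,v_5] = [v_5] − [v_1].
As a 7×9 matrix over Z this has rank 6, with invariant factors (1,1,1,1,1,1).

The boundary map ∂_2: C_2 → C_1 maps a triangle to the signed sum of its edges. For instance
  ∂[v_2,v_3,v_6] = [v_3,v_6] − [v_2,v_6] + [v_2,v_3],
  ∂[v_1,v_4,v_5] = [v_4,v_5] − [v_1,v_5] + [v_1,v_4].
This gives a 9×2 integer matrix of rank 2; reducing to Smith normal form yields diagonal entries (1,1).

Computing H_k = (kernel of ∂_k) / (image of ∂_{k+1}):

  H_0: rank C_0 − rank ∂_1 = 7 − 6 = 1, and the invariant factors of ∂_1 are all 1, so H_0 = Z.
  H_1: rank ker ∂_1 − rank ∂_2 = (9 − 6) − 2 = 1, and the invariant factors of ∂_2 are all 1, so H_1 = Z.
  H_2: rank ker ∂_2 − rank ∂_3 = (2 − 2) − 0 = 0, and there is no ∂_3, so H_2 = 0.

H_0 ≅ Z,  H_1 ≅ Z,  H_2 = 0.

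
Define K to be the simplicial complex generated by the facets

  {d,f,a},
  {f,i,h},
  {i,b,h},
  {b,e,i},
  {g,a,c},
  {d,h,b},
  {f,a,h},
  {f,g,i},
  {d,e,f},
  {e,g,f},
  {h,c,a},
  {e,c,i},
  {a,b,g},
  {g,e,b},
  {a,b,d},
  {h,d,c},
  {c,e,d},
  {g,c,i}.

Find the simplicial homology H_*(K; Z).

H_0 = Z,  H_1 = Z ⊕ Z_2,  H_2 = 0.

Fix the vertex order a < b < c < d < e < f < g < h < i and write every simplex with vertices in increasing order. Then dim K = 2 and the simplices of K are:

  0-simplices (9): a, b, c, d, e, f, g, h, i
  1-simplices (27): ab, ac, ad, af, ag, ah, bd, be, bg, bh, bi, cd, ce, cg, ch, ci, de, df, dh, ef, eg, ei, fg, fh, fi, gi, hi
  2-simplices (18): abd, abg, acg, ach, adf, afh, bdh, beg, bei, bhi, cde, cdh, cei, cgi, def, efg, fgi, fhi

so the chain groups are C_0 ≅ Z^9, C_1 ≅ Z^27, C_2 ≅ Z^18.

Boundary ∂_1: C_1 → C_0 sends each edge [p,q] (with p < q) to q − p.
The 9×27 boundary matrix has rank 8 and Smith normal form diag(1,1,1,1,1,1,1,1).

The boundary map ∂_2: C_2 → C_1 sends each 2-simplex [p,q,r] to [q,r] − [p,r] + [p,q]. For instance
  ∂fhi = hi − fi + fh,
  ∂cgi = gi − ci + cg.
This gives a 27×18 integer matrix of rank 18; reducing to Smith normal form yields diagonal entries (1,1,1,1,1,1,1,1,1,1,1,1,1,1,1,1,1,2).

Now H_k = ker ∂_k / im ∂_{k+1}, so:

  H_0: rank C_0 − rank ∂_1 = 9 − 8 = 1, and the invariant factors of ∂_1 are all 1, so H_0 ≅ Z.
  H_1: rank ker ∂_1 − rank ∂_2 = (27 − 8) − 18 = 1, and ∂_2 has invariant factor 2 > 1, so H_1 ≅ Z ⊕ Z_2.
  H_2: rank ker ∂_2 − rank ∂_3 = (18 − 18) − 0 = 0, and there is no ∂_3, so H_2 ≅ 0.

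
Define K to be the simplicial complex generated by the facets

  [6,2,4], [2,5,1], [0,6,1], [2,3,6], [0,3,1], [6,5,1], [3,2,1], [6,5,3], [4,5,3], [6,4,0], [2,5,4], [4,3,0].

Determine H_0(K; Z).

H_0 = Z.

Order the vertices as 0 < 1 < 2 < 3 < 4 < 5 < 6. Listing each simplex with vertices in this order, K has dimension 2 with simplices:

  0-simplices (7): [0], [1], [2], [3], [4], [5], [6]
  1-simplices (18): [0,1], [0,3], [0,4], [0,6], [1,2], [1,3], [1,5], [1,6], [2,3], [2,4], [2,5], [2,6], [3,4], [3,5], [3,6], [4,5], [4,6], [5,6]
  2-simplices (12): [0,1,3], [0,1,6], [0,3,4], [0,4,6], [1,2,3], [1,2,5], [1,5,6], [2,3,6], [2,4,5], [2,4,6], [3,4,5], [3,5,6]

Hence C_0 ≅ Z^7, C_1 ≅ Z^18, C_2 ≅ Z^12.

∂_1: C_1 → C_0 is given by ∂[p,q] = [q] − [p]. For instance
  ∂[2,5] = [5] − [2].
The 7×18 boundary matrix has rank 6 and Smith normal form diag(1,1,1,1,1,1).

∂_2: C_2 → C_1 acts by ∂[p,q,r] = [q,r] − [p,r] + [p,q]. For instance
  ∂[2,3,6] = [3,6] − [2,6] + [2,3],
  ∂[2,4,5] = [4,5] − [2,5] + [2,4].
This gives a 18×12 integer matrix of rank 12; reducing to Smith normal form yields diagonal entries (1,1,1,1,1,1,1,1,1,1,1,2).

Computing H_k = (kernel of ∂_k) / (image of ∂_{k+1}):

  H_0: rank C_0 − rank ∂_1 = 7 − 6 = 1, and the invariant factors of ∂_1 are all 1, so H_0 ≅ Z.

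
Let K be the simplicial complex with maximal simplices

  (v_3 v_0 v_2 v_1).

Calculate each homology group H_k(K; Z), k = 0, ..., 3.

Fix the vertex order v_0 < v_1 < v_2 < v_3 and write every simplex with vertices in increasing order. Then dim K = 3 and the simplices of K are:

  0-simplices (4): [v_0], [v_1], [v_2], [v_3]
  1-simplices (6): [v_0,v_1], [v_0,v_2], [v_0,v_3], [v_1,v_2], [v_1,v_3], [v_2,v_3]
  2-simplices (4): [v_0,v_1,v_2], [v_0,v_1,v_3], [v_0,v_2,v_3], [v_1,v_2,v_3]
  3-simplices (1): [v_0,v_1,v_2,v_3]

so the chain groups are C_0 ≅ Z^4, C_1 ≅ Z^6, C_2 ≅ Z^4, C_3 ≅ Z^1.

∂_1: C_1 → C_0 is given by ∂[p,q] = [q] − [p]. For instance
  ∂[v_0,v_3] = [v_3] − [v_0].
As a 4×6 matrix over Z this has rank 3, with invariant factors (1,1,1).

∂_2: C_2 → C_1 maps a triangle to the signed sum of its edges. For instance
  ∂[v_0,v_1,v_3] = [v_1,v_3] − [v_0,v_3] + [v_0,v_1],
  ∂[v_0,v_1,v_2] = [v_1,v_2] − [v_0,v_2] + [v_0,v_1].
The resulting 6×4 matrix has rank 3, and its Smith normal form has invariant factors (1,1,1).

Boundary ∂_3: C_3 → C_2 sends each 3-simplex σ to the alternating sum Σ_i (−1)^i (σ with its i-th vertex removed). For instance
  ∂[v_0,v_1,v_2,v_3] = [v_1,v_2,v_3] − [v_0,v_2,v_3] + [v_0,v_1,v_3] − [v_0,v_1,v_2].
The resulting 4×1 matrix has rank 1, and its Smith normal form has invariant factors (1).

Computing H_k = (kernel of ∂_k) / (image of ∂_{k+1}):

  H_0: rank C_0 − rank ∂_1 = 4 − 3 = 1, and the invariant factors of ∂_1 are all 1, so H_0 ≅ Z.
  H_1: rank ker ∂_1 − rank ∂_2 = (6 − 3) − 3 = 0, and the invariant factors of ∂_2 are all 1, so H_1 ≅ 0.
  H_2: rank ker ∂_2 − rank ∂_3 = (4 − 3) − 1 = 0, and the invariant factors of ∂_3 are all 1, so H_2 ≅ 0.
  H_3: rank ker ∂_3 − rank ∂_4 = (1 − 1) − 0 = 0, and there is no ∂_4, so H_3 ≅ 0.

(K is a triangulation of the 3-simplex.)

H_0 = Z,  H_1 = 0,  H_2 = 0,  H_3 = 0.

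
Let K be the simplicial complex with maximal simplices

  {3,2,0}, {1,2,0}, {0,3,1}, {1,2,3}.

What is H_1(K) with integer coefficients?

H_1 ≅ 0.

Fix the vertex order 0 < 1 < 2 < 3 and write every simplex with vertices in increasing order. Then dim K = 2 and the simplices of K are:

  0-simplices (4): [0], [1], [2], [3]
  1-simplices (6): [0,1], [0,2], [0,3], [1,2], [1,3], [2,3]
  2-simplices (4): [0,1,2], [0,1,3], [0,2,3], [1,2,3]

giving chain groups C_0 ≅ Z^4, C_1 ≅ Z^6, C_2 ≅ Z^4.

The boundary map ∂_1: C_1 → C_0 maps an edge to its endpoints' difference, ∂[p,q] = q − p. For instance
  ∂[2,3] = [3] − [2].
This gives a 4×6 integer matrix of rank 3; reducing to Smith normal form yields diagonal entries (1,1,1).

∂_2: C_2 → C_1 acts by ∂[p,q,r] = [q,r] − [p,r] + [p,q]. For instance
  ∂[0,2,3] = [2,3] − [0,3] + [0,2],
  ∂[0,1,3] = [1,3] − [0,3] + [0,1].
This gives a 6×4 integer matrix of rank 3; reducing to Smith normal form yields diagonal entries (1,1,1).

Computing H_k = (kernel of ∂_k) / (image of ∂_{k+1}):

  H_1: rank ker ∂_1 − rank ∂_2 = (6 − 3) − 3 = 0, and the invariant factors of ∂_2 are all 1, so H_1 = 0.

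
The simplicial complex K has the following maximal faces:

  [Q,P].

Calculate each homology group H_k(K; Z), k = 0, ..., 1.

Take the total order P < Q on the vertex set. Then K (dimension 1) consists of the simplices:

  0-simplices (2): P, Q
  1-simplices (1): PQ

Hence C_0 ≅ Z^2, C_1 ≅ Z^1.

The boundary map ∂_1: C_1 → C_0 is given by ∂[p,q] = [q] − [p]. For instance
  ∂PQ = Q − P.
The resulting 2×1 matrix has rank 1, and its Smith normal form has invariant factors (1).

Reading off H_k = ker ∂_k / im ∂_{k+1}:

  H_0: rank C_0 − rank ∂_1 = 2 − 1 = 1, and the invariant factors of ∂_1 are all 1, so H_0 ≅ Z.
  H_1: rank ker ∂_1 − rank ∂_2 = (1 − 1) − 0 = 0, and there is no ∂_2, so H_1 ≅ 0.

As a check, the Euler characteristic is 2 − 1 = 1, which agrees with 1 − 0 = 1.
(K is a triangulation of the 1-simplex.)

H_0 ≅ Z,  H_1 = 0.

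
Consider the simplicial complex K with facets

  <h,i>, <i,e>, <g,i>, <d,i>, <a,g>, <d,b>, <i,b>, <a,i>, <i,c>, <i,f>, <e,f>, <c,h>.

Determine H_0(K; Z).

H_0 = Z.

Order the vertices as a < b < c < d < e < f < g < h < i. Listing each simplex with vertices in this order, K has dimension 1 with simplices:

  0-simplices (9): a, b, c, d, e, f, g, h, i
  1-simplices (12): ag, ai, bd, bi, ch, ci, di, ef, ei, fi, gi, hi

Hence C_0 ≅ Z^9, C_1 ≅ Z^12.

∂_1: C_1 → C_0 sends each edge [p,q] (with p < q) to q − p.
This gives a 9×12 integer matrix of rank 8; reducing to Smith normal form yields diagonal entries (1,1,1,1,1,1,1,1).

From H_k ≅ ker(∂_k) / im(∂_{k+1}) we obtain:

  H_0: rank C_0 − rank ∂_1 = 9 − 8 = 1, and the invariant factors of ∂_1 are all 1, so H_0 = Z.

(K is a triangulation of a wedge of 4 circles.)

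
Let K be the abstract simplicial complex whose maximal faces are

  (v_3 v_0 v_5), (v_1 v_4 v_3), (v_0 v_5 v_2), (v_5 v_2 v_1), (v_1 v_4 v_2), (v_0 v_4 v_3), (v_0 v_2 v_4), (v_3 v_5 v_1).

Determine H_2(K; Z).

Fix the vertex order v_0 < v_1 < v_2 < v_3 < v_4 < v_5 and write every simplex with vertices in increasing order. Then dim K = 2 and the simplices of K are:

  0-simplices (6): [v_0], [v_1], [v_2], [v_3], [v_4], [v_5]
  1-simplices (12): [v_0,v_2], [v_0,v_3], [v_0,v_4], [v_0,v_5], [v_1,v_2], [v_1,v_3], [v_1,v_4], [v_1,v_5], [v_2,v_4], [v_2,v_5], [v_3,v_4], [v_3,v_5]
  2-simplices (8): [v_0,v_2,v_4], [v_0,v_2,v_5], [v_0,v_3,v_4], [v_0,v_3,v_5], [v_1,v_2,v_4], [v_1,v_2,v_5], [v_1,v_3,v_4], [v_1,v_3,v_5]

so the chain groups are C_0 ≅ Z^6, C_1 ≅ Z^12, C_2 ≅ Z^8.

Boundary ∂_1: C_1 → C_0 is given by ∂[p,q] = [q] − [p]. For instance
  ∂[v_0,v_3] = [v_3] − [v_0].
The 6×12 boundary matrix has rank 5 and Smith normal form diag(1,1,1,1,1).

The boundary map ∂_2: C_2 → C_1 maps a triangle to the signed sum of its edges. For instance
  ∂[v_0,v_3,v_4] = [v_3,v_4] − [v_0,v_4] + [v_0,v_3],
  ∂[v_1,v_3,v_5] = [v_3,v_5] − [v_1,v_5] + [v_1,v_3].
This gives a 12×8 integer matrix of rank 7; reducing to Smith normal form yields diagonal entries (1,1,1,1,1,1,1).

Now H_k = ker ∂_k / im ∂_{k+1}, so:

  H_2: rank ker ∂_2 − rank ∂_3 = (8 − 7) − 0 = 1, and there is no ∂_3, so H_2 = Z.

H_2 ≅ Z.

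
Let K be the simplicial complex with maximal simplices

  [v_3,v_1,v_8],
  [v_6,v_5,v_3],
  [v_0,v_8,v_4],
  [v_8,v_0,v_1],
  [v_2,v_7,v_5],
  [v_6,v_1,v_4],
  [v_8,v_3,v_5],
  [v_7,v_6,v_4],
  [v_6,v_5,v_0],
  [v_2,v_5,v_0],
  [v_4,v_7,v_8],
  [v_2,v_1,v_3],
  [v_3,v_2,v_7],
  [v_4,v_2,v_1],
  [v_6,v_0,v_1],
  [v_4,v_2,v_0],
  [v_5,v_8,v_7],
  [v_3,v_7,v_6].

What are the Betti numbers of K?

b_0 = 1, b_1 = 1, b_2 = 0.

Fix the vertex order v_0 < v_1 < v_2 < v_3 < v_4 < v_5 < v_6 < v_7 < v_8 and write every simplex with vertices in increasing order. Then dim K = 2 and the simplices of K are:

  0-simplices (9): [v_0], [v_1], [v_2], [v_3], [v_4], [v_5], [v_6], [v_7], [v_8]
  1-simplices (27): (27 of them)
  2-simplices (18): (18 of them)

so the chain groups are C_0 ≅ Z^9, C_1 ≅ Z^27, C_2 ≅ Z^18.

∂_1: C_1 → C_0 sends each edge [p,q] (with p < q) to q − p.
The 9×27 boundary matrix has rank 8 and Smith normal form diag(1,1,1,1,1,1,1,1).

∂_2: C_2 → C_1 acts by ∂[p,q,r] = [q,r] − [p,r] + [p,q]. For instance
  ∂[v_5,v_7,v_8] = [v_7,v_8] − [v_5,v_8] + [v_5,v_7],
  ∂[v_2,v_5,v_7] = [v_5,v_7] − [v_2,v_7] + [v_2,v_5].
As a 27×18 matrix over Z this has rank 18, with invariant factors (1,1,1,1,1,1,1,1,1,1,1,1,1,1,1,1,1,2).

Reading off H_k = ker ∂_k / im ∂_{k+1}:

  H_0: rank C_0 − rank ∂_1 = 9 − 8 = 1, and the invariant factors of ∂_1 are all 1, so H_0 = Z.
  H_1: rank ker ∂_1 − rank ∂_2 = (27 − 8) − 18 = 1, and ∂_2 has invariant factor 2 > 1, so H_1 = Z ⊕ Z/2Z.
  H_2: rank ker ∂_2 − rank ∂_3 = (18 − 18) − 0 = 0, and there is no ∂_3, so H_2 = 0.

Hence the Betti numbers are b_0 = 1, b_1 = 1, b_2 = 0.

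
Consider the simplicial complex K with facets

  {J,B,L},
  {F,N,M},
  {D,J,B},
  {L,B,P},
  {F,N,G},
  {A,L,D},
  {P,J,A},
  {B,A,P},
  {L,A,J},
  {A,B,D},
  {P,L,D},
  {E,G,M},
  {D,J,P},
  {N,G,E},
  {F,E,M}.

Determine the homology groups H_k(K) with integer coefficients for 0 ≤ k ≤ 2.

K has 11 vertices, 25 edges, 15 triangles.
rank ∂_0 = 0, rank ∂_1 = 9 ⇒ b_0 = 11 − 0 − 9 = 2; all invariant factors of ∂_1 are 1 so no torsion. So H_0 = Z^2.
rank ∂_1 = 9, rank ∂_2 = 15 ⇒ b_1 = 25 − 9 − 15 = 1; ∂_2 has invariant factor(s) [2] giving torsion. So H_1 = Z ⊕ Z/2Z.
rank ∂_2 = 15, rank ∂_3 = 0 ⇒ b_2 = 15 − 15 − 0 = 0. So H_2 = 0.

H_0 ≅ Z^2,  H_1 ≅ Z ⊕ Z/2Z,  H_2 = 0.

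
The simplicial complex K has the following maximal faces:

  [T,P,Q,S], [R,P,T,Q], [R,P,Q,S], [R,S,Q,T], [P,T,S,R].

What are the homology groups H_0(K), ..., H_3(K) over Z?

H_0 ≅ Z,  H_1 = 0,  H_2 = 0,  H_3 ≅ Z.

Fix the vertex order P < Q < R < S < T and write every simplex with vertices in increasing order. Then dim K = 3 and the simplices of K are:

  0-simplices (5): P, Q, R, S, T
  1-simplices (10): PQ, PR, PS, PT, QR, QS, QT, RS, RT, ST
  2-simplices (10): PQR, PQS, PQT, PRS, PRT, PST, QRS, QRT, QST, RST
  3-simplices (5): PQRS, PQRT, PQST, PRST, QRST

giving chain groups C_0 ≅ Z^5, C_1 ≅ Z^10, C_2 ≅ Z^10, C_3 ≅ Z^5.

Boundary ∂_1: C_1 → C_0 maps an edge to its endpoints' difference, ∂[p,q] = q − p. For instance
  ∂RS = S − R.
This gives a 5×10 integer matrix of rank 4; reducing to Smith normal form yields diagonal entries (1,1,1,1).

Boundary ∂_2: C_2 → C_1 maps a triangle to the signed sum of its edges. For instance
  ∂QRT = RT − QT + QR,
  ∂PQT = QT − PT + PQ.
The 10×10 boundary matrix has rank 6 and Smith normal form diag(1,1,1,1,1,1).

Boundary ∂_3: C_3 → C_2 sends each 3-simplex σ to the alternating sum Σ_i (−1)^i (σ with its i-th vertex removed). For instance
  ∂PQST = QST − PST + PQT − PQS,
  ∂PRST = RST − PST + PRT − PRS.
The resulting 10×5 matrix has rank 4, and its Smith normal form has invariant factors (1,1,1,1).

Reading off H_k = ker ∂_k / im ∂_{k+1}:

  H_0: rank C_0 − rank ∂_1 = 5 − 4 = 1, and the invariant factors of ∂_1 are all 1, so H_0 ≅ Z.
  H_1: rank ker ∂_1 − rank ∂_2 = (10 − 4) − 6 = 0, and the invariant factors of ∂_2 are all 1, so H_1 ≅ 0.
  H_2: rank ker ∂_2 − rank ∂_3 = (10 − 6) − 4 = 0, and the invariant factors of ∂_3 are all 1, so H_2 ≅ 0.
  H_3: rank ker ∂_3 − rank ∂_4 = (5 − 4) − 0 = 1, and there is no ∂_4, so H_3 ≅ Z.

As a check, the Euler characteristic is 5 − 10 + 10 − 5 = 0, which agrees with 1 − 0 + 0 − 1 = 0.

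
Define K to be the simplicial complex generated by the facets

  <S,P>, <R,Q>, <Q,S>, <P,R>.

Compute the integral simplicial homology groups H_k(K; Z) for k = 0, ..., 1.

H_0 ≅ Z,  H_1 ≅ Z.

Fix the vertex order P < Q < R < S and write every simplex with vertices in increasing order. Then dim K = 1 and the simplices of K are:

  0-simplices (4): P, Q, R, S
  1-simplices (4): PR, PS, QR, QS

Hence C_0 ≅ Z^4, C_1 ≅ Z^4.

∂_1: C_1 → C_0 maps an edge to its endpoints' difference, ∂[p,q] = q − p. For instance
  ∂QS = S − Q.
This gives a 4×4 integer matrix of rank 3; reducing to Smith normal form yields diagonal entries (1,1,1).

From H_k ≅ ker(∂_k) / im(∂_{k+1}) we obtain:

  H_0: rank C_0 − rank ∂_1 = 4 − 3 = 1, and the invariant factors of ∂_1 are all 1, so H_0 = Z.
  H_1: rank ker ∂_1 − rank ∂_2 = (4 − 3) − 0 = 1, and there is no ∂_2, so H_1 = Z.

(K is a triangulation of the circle S^1.)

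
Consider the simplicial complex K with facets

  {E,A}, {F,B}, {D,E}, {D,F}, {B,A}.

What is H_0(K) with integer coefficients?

Take the total order A < B < D < E < F on the vertex set. Then K (dimension 1) consists of the simplices:

  0-simplices (5): A, B, D, E, F
  1-simplices (5): AB, AE, BF, DE, DF

Hence C_0 ≅ Z^5, C_1 ≅ Z^5.

Boundary ∂_1: C_1 → C_0 is given by ∂[p,q] = [q] − [p]. For instance
  ∂AE = E − A.
The 5×5 boundary matrix has rank 4 and Smith normal form diag(1,1,1,1).

Now H_k = ker ∂_k / im ∂_{k+1}, so:

  H_0: rank C_0 − rank ∂_1 = 5 − 4 = 1, and the invariant factors of ∂_1 are all 1, so H_0 ≅ Z.

H_0 ≅ Z.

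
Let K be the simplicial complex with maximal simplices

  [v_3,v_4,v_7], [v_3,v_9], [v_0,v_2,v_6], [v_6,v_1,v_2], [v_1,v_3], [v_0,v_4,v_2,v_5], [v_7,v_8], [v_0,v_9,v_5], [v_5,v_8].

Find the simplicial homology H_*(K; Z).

H_0 ≅ Z,  H_1 ≅ Z^3,  H_2 = 0,  H_3 = 0.

K has 10 vertices, 19 edges, 8 triangles, 1 3-simplex.
rank ∂_0 = 0, rank ∂_1 = 9 ⇒ b_0 = 10 − 0 − 9 = 1; all invariant factors of ∂_1 are 1 so no torsion. So H_0 = Z.
rank ∂_1 = 9, rank ∂_2 = 7 ⇒ b_1 = 19 − 9 − 7 = 3; all invariant factors of ∂_2 are 1 so no torsion. So H_1 = Z^3.
rank ∂_2 = 7, rank ∂_3 = 1 ⇒ b_2 = 8 − 7 − 1 = 0; all invariant factors of ∂_3 are 1 so no torsion. So H_2 = 0.
rank ∂_3 = 1, rank ∂_4 = 0 ⇒ b_3 = 1 − 1 − 0 = 0. So H_3 = 0.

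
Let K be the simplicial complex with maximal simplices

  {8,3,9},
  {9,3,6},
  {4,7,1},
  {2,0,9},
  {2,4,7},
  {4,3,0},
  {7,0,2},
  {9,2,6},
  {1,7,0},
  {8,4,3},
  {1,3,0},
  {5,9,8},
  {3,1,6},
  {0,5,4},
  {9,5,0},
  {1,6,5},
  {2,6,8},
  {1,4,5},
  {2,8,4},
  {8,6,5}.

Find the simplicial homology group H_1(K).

H_1 ≅ Z ⊕ Z/2.

K has 10 vertices, 30 edges, 20 triangles.
rank ∂_1 = 9, rank ∂_2 = 20 ⇒ b_1 = 30 − 9 − 20 = 1; ∂_2 has invariant factor(s) [2] giving torsion. So H_1 ≅ Z ⊕ Z/2.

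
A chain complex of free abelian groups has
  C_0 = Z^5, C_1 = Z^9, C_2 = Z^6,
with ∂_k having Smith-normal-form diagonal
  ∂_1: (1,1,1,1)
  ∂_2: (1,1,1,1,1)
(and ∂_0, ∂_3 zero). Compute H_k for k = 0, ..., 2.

H_0 = Z,  H_1 = 0,  H_2 = Z.

H_0: b_0 = 5 − 0 − 4 = 1; torsion from ∂_1 factors > 1: none. So H_0 = Z.
H_1: b_1 = 9 − 4 − 5 = 0; torsion from ∂_2 factors > 1: none. So H_1 = 0.
H_2: b_2 = 6 − 5 − 0 = 1; torsion from ∂_3 factors > 1: none. So H_2 = Z.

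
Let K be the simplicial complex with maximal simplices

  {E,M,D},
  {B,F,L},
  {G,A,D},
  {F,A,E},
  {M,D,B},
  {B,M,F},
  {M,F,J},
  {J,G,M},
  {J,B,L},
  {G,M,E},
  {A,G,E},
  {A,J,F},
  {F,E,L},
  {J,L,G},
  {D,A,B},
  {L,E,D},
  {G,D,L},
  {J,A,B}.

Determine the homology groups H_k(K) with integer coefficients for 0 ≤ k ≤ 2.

H_0 = Z,  H_1 = Z ⊕ Z/2,  H_2 = 0.

K has 9 vertices, 27 edges, 18 triangles.
rank ∂_0 = 0, rank ∂_1 = 8 ⇒ b_0 = 9 − 0 − 8 = 1; all invariant factors of ∂_1 are 1 so no torsion. So H_0 ≅ Z.
rank ∂_1 = 8, rank ∂_2 = 18 ⇒ b_1 = 27 − 8 − 18 = 1; ∂_2 has invariant factor(s) [2] giving torsion. So H_1 ≅ Z ⊕ Z/2.
rank ∂_2 = 18, rank ∂_3 = 0 ⇒ b_2 = 18 − 18 − 0 = 0. So H_2 ≅ 0.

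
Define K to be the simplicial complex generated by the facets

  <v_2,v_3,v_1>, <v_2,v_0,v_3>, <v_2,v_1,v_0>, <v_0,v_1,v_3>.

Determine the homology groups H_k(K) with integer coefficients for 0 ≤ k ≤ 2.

K has 4 vertices, 6 edges, 4 triangles.
rank ∂_0 = 0, rank ∂_1 = 3 ⇒ b_0 = 4 − 0 − 3 = 1; all invariant factors of ∂_1 are 1 so no torsion. So H_0 ≅ Z.
rank ∂_1 = 3, rank ∂_2 = 3 ⇒ b_1 = 6 − 3 − 3 = 0; all invariant factors of ∂_2 are 1 so no torsion. So H_1 ≅ 0.
rank ∂_2 = 3, rank ∂_3 = 0 ⇒ b_2 = 4 − 3 − 0 = 1. So H_2 ≅ Z.

H_0 ≅ Z,  H_1 = 0,  H_2 ≅ Z.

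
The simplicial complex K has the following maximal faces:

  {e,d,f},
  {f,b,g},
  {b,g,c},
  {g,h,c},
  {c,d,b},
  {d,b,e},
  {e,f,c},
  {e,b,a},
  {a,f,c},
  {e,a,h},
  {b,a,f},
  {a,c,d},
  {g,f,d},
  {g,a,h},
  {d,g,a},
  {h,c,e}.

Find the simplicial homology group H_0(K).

H_0 ≅ Z.

Order the vertices as a < b < c < d < e < f < g < h. Listing each simplex with vertices in this order, K has dimension 2 with simplices:

  0-simplices (8): a, b, c, d, e, f, g, h
  1-simplices (24): ab, ac, ad, ae, af, ag, ah, bc, bd, be, bf, bg, cd, ce, cf, cg, ch, de, df, dg, ef, eh, fg, gh
  2-simplices (16): abe, abf, acd, acf, adg, aeh, agh, bcd, bcg, bde, bfg, cef, ceh, cgh, def, dfg

so the chain groups are C_0 ≅ Z^8, C_1 ≅ Z^24, C_2 ≅ Z^16.

∂_1: C_1 → C_0 sends each edge [p,q] (with p < q) to q − p.
This gives a 8×24 integer matrix of rank 7; reducing to Smith normal form yields diagonal entries (1,1,1,1,1,1,1).

The boundary map ∂_2: C_2 → C_1 acts by ∂[p,q,r] = [q,r] − [p,r] + [p,q]. For instance
  ∂def = ef − df + de,
  ∂bfg = fg − bg + bf.
This gives a 24×16 integer matrix of rank 15; reducing to Smith normal form yields diagonal entries (1,1,1,1,1,1,1,1,1,1,1,1,1,1,1).

From H_k ≅ ker(∂_k) / im(∂_{k+1}) we obtain:

  H_0: rank C_0 − rank ∂_1 = 8 − 7 = 1, and the invariant factors of ∂_1 are all 1, so H_0 ≅ Z.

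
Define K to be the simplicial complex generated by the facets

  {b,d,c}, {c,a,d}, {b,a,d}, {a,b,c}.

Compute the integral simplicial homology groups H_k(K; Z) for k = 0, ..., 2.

K has 4 vertices, 6 edges, 4 triangles.
rank ∂_0 = 0, rank ∂_1 = 3 ⇒ b_0 = 4 − 0 − 3 = 1; all invariant factors of ∂_1 are 1 so no torsion. So H_0 = Z.
rank ∂_1 = 3, rank ∂_2 = 3 ⇒ b_1 = 6 − 3 − 3 = 0; all invariant factors of ∂_2 are 1 so no torsion. So H_1 = 0.
rank ∂_2 = 3, rank ∂_3 = 0 ⇒ b_2 = 4 − 3 − 0 = 1. So H_2 = Z.

H_0 ≅ Z,  H_1 = 0,  H_2 ≅ Z.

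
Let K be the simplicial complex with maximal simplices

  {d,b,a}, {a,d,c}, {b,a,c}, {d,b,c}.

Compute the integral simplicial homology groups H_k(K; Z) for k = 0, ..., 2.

K has 4 vertices, 6 edges, 4 triangles.
rank ∂_0 = 0, rank ∂_1 = 3 ⇒ b_0 = 4 − 0 − 3 = 1; all invariant factors of ∂_1 are 1 so no torsion. So H_0 = Z.
rank ∂_1 = 3, rank ∂_2 = 3 ⇒ b_1 = 6 − 3 − 3 = 0; all invariant factors of ∂_2 are 1 so no torsion. So H_1 = 0.
rank ∂_2 = 3, rank ∂_3 = 0 ⇒ b_2 = 4 − 3 − 0 = 1. So H_2 = Z.

H_0 ≅ Z,  H_1 = 0,  H_2 ≅ Z.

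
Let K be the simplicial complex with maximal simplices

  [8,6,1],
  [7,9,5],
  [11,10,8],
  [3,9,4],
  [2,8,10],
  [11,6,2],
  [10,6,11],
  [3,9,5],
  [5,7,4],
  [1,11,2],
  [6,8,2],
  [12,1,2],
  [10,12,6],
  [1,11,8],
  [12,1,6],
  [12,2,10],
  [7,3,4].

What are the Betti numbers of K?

Take the total order 1 < 2 < 3 < 4 < 5 < 6 < 7 < 8 < 9 < 10 < 11 < 12 on the vertex set. Then K (dimension 2) consists of the simplices:

  0-simplices (12): [1], [2], [3], [4], [5], [6], [7], [8], [9], [10], [11], [12]
  1-simplices (28): (28 of them)
  2-simplices (17): (17 of them)

giving chain groups C_0 ≅ Z^12, C_1 ≅ Z^28, C_2 ≅ Z^17.

The boundary map ∂_1: C_1 → C_0 maps an edge to its endpoints' difference, ∂[p,q] = q − p.
As a 12×28 matrix over Z this has rank 10, with invariant factors (1,1,1,1,1,1,1,1,1,1).

∂_2: C_2 → C_1 acts by ∂[p,q,r] = [q,r] − [p,r] + [p,q]. For instance
  ∂[1,8,11] = [8,11] − [1,11] + [1,8],
  ∂[1,6,8] = [6,8] − [1,8] + [1,6].
The resulting 28×17 matrix has rank 17, and its Smith normal form has invariant factors (1,1,1,1,1,1,1,1,1,1,1,1,1,1,1,1,2).

Computing H_k = (kernel of ∂_k) / (image of ∂_{k+1}):

  H_0: rank C_0 − rank ∂_1 = 12 − 10 = 2, and the invariant factors of ∂_1 are all 1, so H_0 = Z^2.
  H_1: rank ker ∂_1 − rank ∂_2 = (28 − 10) − 17 = 1, and ∂_2 has invariant factor 2 > 1, so H_1 = Z ⊕ Z/2.
  H_2: rank ker ∂_2 − rank ∂_3 = (17 − 17) − 0 = 0, and there is no ∂_3, so H_2 = 0.

(K is a triangulation of the disjoint union of the real projective plane RP^2 and the Möbius band.)

Hence the Betti numbers are b_0 = 2, b_1 = 1, b_2 = 0.

b_0 = 2, b_1 = 1, b_2 = 0.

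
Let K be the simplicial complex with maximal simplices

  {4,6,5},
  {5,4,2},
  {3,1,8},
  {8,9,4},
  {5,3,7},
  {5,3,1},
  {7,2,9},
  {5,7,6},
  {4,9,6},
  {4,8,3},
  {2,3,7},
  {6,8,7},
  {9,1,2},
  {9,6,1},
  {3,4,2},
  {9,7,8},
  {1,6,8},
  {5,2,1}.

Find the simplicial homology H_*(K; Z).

Order the vertices as 1 < 2 < 3 < 4 < 5 < 6 < 7 < 8 < 9. Listing each simplex with vertices in this order, K has dimension 2 with simplices:

  0-simplices (9): [1], [2], [3], [4], [5], [6], [7], [8], [9]
  1-simplices (27): (27 of them)
  2-simplices (18): [1,2,5], [1,2,9], [1,3,5], [1,3,8], [1,6,8], [1,6,9], [2,3,4], [2,3,7], [2,4,5], [2,7,9], [3,4,8], [3,5,7], [4,5,6], [4,6,9], [4,8,9], [5,6,7], [6,7,8], [7,8,9]

giving chain groups C_0 ≅ Z^9, C_1 ≅ Z^27, C_2 ≅ Z^18.

The boundary map ∂_1: C_1 → C_0 sends each edge [p,q] (with p < q) to q − p.
This gives a 9×27 integer matrix of rank 8; reducing to Smith normal form yields diagonal entries (1,1,1,1,1,1,1,1).

The boundary map ∂_2: C_2 → C_1 maps a triangle to the signed sum of its edges. For instance
  ∂[4,8,9] = [8,9] − [4,9] + [4,8],
  ∂[1,2,9] = [2,9] − [1,9] + [1,2].
This gives a 27×18 integer matrix of rank 18; reducing to Smith normal form yields diagonal entries (1,1,1,1,1,1,1,1,1,1,1,1,1,1,1,1,1,2).

Computing H_k = (kernel of ∂_k) / (image of ∂_{k+1}):

  H_0: rank C_0 − rank ∂_1 = 9 − 8 = 1, and the invariant factors of ∂_1 are all 1, so H_0 = Z.
  H_1: rank ker ∂_1 − rank ∂_2 = (27 − 8) − 18 = 1, and ∂_2 has invariant factor 2 > 1, so H_1 = Z ⊕ Z/2Z.
  H_2: rank ker ∂_2 − rank ∂_3 = (18 − 18) − 0 = 0, and there is no ∂_3, so H_2 = 0.

As a check, the Euler characteristic is 9 − 27 + 18 = 0, which agrees with 1 − 1 + 0 = 0.
(K is a triangulation of the Klein bottle.)

H_0 = Z,  H_1 = Z ⊕ Z/2Z,  H_2 = 0.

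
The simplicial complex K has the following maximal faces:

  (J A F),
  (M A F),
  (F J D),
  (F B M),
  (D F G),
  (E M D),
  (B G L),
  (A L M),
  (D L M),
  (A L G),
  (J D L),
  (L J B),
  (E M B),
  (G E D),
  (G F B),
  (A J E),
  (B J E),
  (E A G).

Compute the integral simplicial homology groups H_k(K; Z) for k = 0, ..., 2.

H_0 = Z,  H_1 = Z^2,  H_2 = Z.

Fix the vertex order A < B < D < E < F < G < J < L < M and write every simplex with vertices in increasing order. Then dim K = 2 and the simplices of K are:

  0-simplices (9): A, B, D, E, F, G, J, L, M
  1-simplices (27): AE, AF, AG, AJ, AL, AM, BE, BF, BG, BJ, BL, BM, DE, DF, DG, DJ, DL, DM, EG, EJ, EM, FG, FJ, FM, GL, JL, LM
  2-simplices (18): AEG, AEJ, AFJ, AFM, AGL, ALM, BEJ, BEM, BFG, BFM, BGL, BJL, DEG, DEM, DFG, DFJ, DJL, DLM

Hence C_0 ≅ Z^9, C_1 ≅ Z^27, C_2 ≅ Z^18.

Boundary ∂_1: C_1 → C_0 maps an edge to its endpoints' difference, ∂[p,q] = q − p. For instance
  ∂AJ = J − A.
As a 9×27 matrix over Z this has rank 8, with invariant factors (1,1,1,1,1,1,1,1).

Boundary ∂_2: C_2 → C_1 sends each 2-simplex [p,q,r] to [q,r] − [p,r] + [p,q]. For instance
  ∂DFJ = FJ − DJ + DF,
  ∂BGL = GL − BL + BG.
The resulting 27×18 matrix has rank 17, and its Smith normal form has invariant factors (1,1,1,1,1,1,1,1,1,1,1,1,1,1,1,1,1).

Reading off H_k = ker ∂_k / im ∂_{k+1}:

  H_0: rank C_0 − rank ∂_1 = 9 − 8 = 1, and the invariant factors of ∂_1 are all 1, so H_0 ≅ Z.
  H_1: rank ker ∂_1 − rank ∂_2 = (27 − 8) − 17 = 2, and the invariant factors of ∂_2 are all 1, so H_1 ≅ Z^2.
  H_2: rank ker ∂_2 − rank ∂_3 = (18 − 17) − 0 = 1, and there is no ∂_3, so H_2 ≅ Z.

As a check, the Euler characteristic is 9 − 27 + 18 = 0, which agrees with 1 − 2 + 1 = 0.
(K is a triangulation of the torus T^2.)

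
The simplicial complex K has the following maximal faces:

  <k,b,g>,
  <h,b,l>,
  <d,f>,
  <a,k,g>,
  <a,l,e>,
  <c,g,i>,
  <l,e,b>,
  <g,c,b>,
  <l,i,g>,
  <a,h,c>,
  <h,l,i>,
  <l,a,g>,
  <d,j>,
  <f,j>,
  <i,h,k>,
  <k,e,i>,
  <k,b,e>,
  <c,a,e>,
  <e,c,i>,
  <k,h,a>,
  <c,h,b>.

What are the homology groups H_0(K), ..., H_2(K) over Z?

H_0 ≅ Z^2,  H_1 ≅ Z^3,  H_2 ≅ Z.

Take the total order a < b < c < d < e < f < g < h < i < j < k < l on the vertex set. Then K (dimension 2) consists of the simplices:

  0-simplices (12): a, b, c, d, e, f, g, h, i, j, k, l
  1-simplices (30): ac, ae, ag, ah, ak, al, bc, be, bg, bh, bk, bl, ce, cg, ch, ci, df, dj, ei, ek, el, fj, gi, gk, gl, hi, hk, hl, ik, il
  2-simplices (18): ace, ach, ael, agk, agl, ahk, bcg, bch, bek, bel, bgk, bhl, cei, cgi, eik, gil, hik, hil

Hence C_0 ≅ Z^12, C_1 ≅ Z^30, C_2 ≅ Z^18.

∂_1: C_1 → C_0 is given by ∂[p,q] = [q] − [p].
The resulting 12×30 matrix has rank 10, and its Smith normal form has invariant factors (1,1,1,1,1,1,1,1,1,1).

The boundary map ∂_2: C_2 → C_1 sends each 2-simplex [p,q,r] to [q,r] − [p,r] + [p,q]. For instance
  ∂cei = ei − ci + ce,
  ∂ael = el − al + ae.
As a 30×18 matrix over Z this has rank 17, with invariant factors (1,1,1,1,1,1,1,1,1,1,1,1,1,1,1,1,1).

From H_k ≅ ker(∂_k) / im(∂_{k+1}) we obtain:

  H_0: rank C_0 − rank ∂_1 = 12 − 10 = 2, and the invariant factors of ∂_1 are all 1, so H_0 ≅ Z^2.
  H_1: rank ker ∂_1 − rank ∂_2 = (30 − 10) − 17 = 3, and the invariant factors of ∂_2 are all 1, so H_1 ≅ Z^3.
  H_2: rank ker ∂_2 − rank ∂_3 = (18 − 17) − 0 = 1, and there is no ∂_3, so H_2 ≅ Z.

As a check, the Euler characteristic is 12 − 30 + 18 = 0, which agrees with 2 − 3 + 1 = 0.
(K is a triangulation of the disjoint union of the torus T^2 and the circle S^1.)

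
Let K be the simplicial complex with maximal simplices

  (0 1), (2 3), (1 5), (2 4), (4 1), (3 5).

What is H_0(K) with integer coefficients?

H_0 = Z.

Order the vertices as 0 < 1 < 2 < 3 < 4 < 5. Listing each simplex with vertices in this order, K has dimension 1 with simplices:

  0-simplices (6): [0], [1], [2], [3], [4], [5]
  1-simplices (6): [0,1], [1,4], [1,5], [2,3], [2,4], [3,5]

giving chain groups C_0 ≅ Z^6, C_1 ≅ Z^6.

Boundary ∂_1: C_1 → C_0 sends each edge [p,q] (with p < q) to q − p.
The resulting 6×6 matrix has rank 5, and its Smith normal form has invariant factors (1,1,1,1,1).

Computing H_k = (kernel of ∂_k) / (image of ∂_{k+1}):

  H_0: rank C_0 − rank ∂_1 = 6 − 5 = 1, and the invariant factors of ∂_1 are all 1, so H_0 ≅ Z.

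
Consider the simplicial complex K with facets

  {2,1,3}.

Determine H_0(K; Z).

K has 3 vertices, 3 edges, 1 triangle.
rank ∂_0 = 0, rank ∂_1 = 2 ⇒ b_0 = 3 − 0 − 2 = 1; all invariant factors of ∂_1 are 1 so no torsion. So H_0 ≅ Z.

H_0 = Z.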